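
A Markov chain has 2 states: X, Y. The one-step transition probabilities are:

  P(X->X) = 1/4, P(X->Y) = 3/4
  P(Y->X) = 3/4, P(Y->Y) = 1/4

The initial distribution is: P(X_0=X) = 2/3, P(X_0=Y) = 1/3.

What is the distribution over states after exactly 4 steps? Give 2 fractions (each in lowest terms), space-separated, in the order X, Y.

Answer: 49/96 47/96

Derivation:
Propagating the distribution step by step (d_{t+1} = d_t * P):
d_0 = (X=2/3, Y=1/3)
  d_1[X] = 2/3*1/4 + 1/3*3/4 = 5/12
  d_1[Y] = 2/3*3/4 + 1/3*1/4 = 7/12
d_1 = (X=5/12, Y=7/12)
  d_2[X] = 5/12*1/4 + 7/12*3/4 = 13/24
  d_2[Y] = 5/12*3/4 + 7/12*1/4 = 11/24
d_2 = (X=13/24, Y=11/24)
  d_3[X] = 13/24*1/4 + 11/24*3/4 = 23/48
  d_3[Y] = 13/24*3/4 + 11/24*1/4 = 25/48
d_3 = (X=23/48, Y=25/48)
  d_4[X] = 23/48*1/4 + 25/48*3/4 = 49/96
  d_4[Y] = 23/48*3/4 + 25/48*1/4 = 47/96
d_4 = (X=49/96, Y=47/96)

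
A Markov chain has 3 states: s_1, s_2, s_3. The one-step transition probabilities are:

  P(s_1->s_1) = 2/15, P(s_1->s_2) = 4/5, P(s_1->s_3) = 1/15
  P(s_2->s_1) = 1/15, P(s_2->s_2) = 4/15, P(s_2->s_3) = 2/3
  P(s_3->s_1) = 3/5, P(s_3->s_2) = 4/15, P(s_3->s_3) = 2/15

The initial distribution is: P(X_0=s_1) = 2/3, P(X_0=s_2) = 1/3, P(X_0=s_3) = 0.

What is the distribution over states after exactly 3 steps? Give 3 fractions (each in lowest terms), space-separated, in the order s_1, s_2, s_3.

Propagating the distribution step by step (d_{t+1} = d_t * P):
d_0 = (s_1=2/3, s_2=1/3, s_3=0)
  d_1[s_1] = 2/3*2/15 + 1/3*1/15 + 0*3/5 = 1/9
  d_1[s_2] = 2/3*4/5 + 1/3*4/15 + 0*4/15 = 28/45
  d_1[s_3] = 2/3*1/15 + 1/3*2/3 + 0*2/15 = 4/15
d_1 = (s_1=1/9, s_2=28/45, s_3=4/15)
  d_2[s_1] = 1/9*2/15 + 28/45*1/15 + 4/15*3/5 = 146/675
  d_2[s_2] = 1/9*4/5 + 28/45*4/15 + 4/15*4/15 = 44/135
  d_2[s_3] = 1/9*1/15 + 28/45*2/3 + 4/15*2/15 = 103/225
d_2 = (s_1=146/675, s_2=44/135, s_3=103/225)
  d_3[s_1] = 146/675*2/15 + 44/135*1/15 + 103/225*3/5 = 3293/10125
  d_3[s_2] = 146/675*4/5 + 44/135*4/15 + 103/225*4/15 = 3868/10125
  d_3[s_3] = 146/675*1/15 + 44/135*2/3 + 103/225*2/15 = 988/3375
d_3 = (s_1=3293/10125, s_2=3868/10125, s_3=988/3375)

Answer: 3293/10125 3868/10125 988/3375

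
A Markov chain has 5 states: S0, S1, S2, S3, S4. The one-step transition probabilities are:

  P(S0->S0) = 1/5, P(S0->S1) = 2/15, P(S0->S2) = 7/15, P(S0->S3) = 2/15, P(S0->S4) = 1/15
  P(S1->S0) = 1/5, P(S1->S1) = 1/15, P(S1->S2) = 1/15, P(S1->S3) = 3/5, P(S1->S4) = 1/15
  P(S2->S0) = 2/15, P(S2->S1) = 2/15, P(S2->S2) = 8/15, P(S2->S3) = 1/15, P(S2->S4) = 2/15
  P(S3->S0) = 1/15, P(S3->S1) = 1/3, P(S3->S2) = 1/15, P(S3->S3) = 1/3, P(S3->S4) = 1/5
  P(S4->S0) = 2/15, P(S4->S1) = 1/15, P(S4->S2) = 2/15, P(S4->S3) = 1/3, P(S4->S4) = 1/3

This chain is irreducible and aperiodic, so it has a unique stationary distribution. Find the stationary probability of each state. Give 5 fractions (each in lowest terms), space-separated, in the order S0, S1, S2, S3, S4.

The stationary distribution satisfies pi = pi * P, i.e.:
  pi_S0 = 1/5*pi_S0 + 1/5*pi_S1 + 2/15*pi_S2 + 1/15*pi_S3 + 2/15*pi_S4
  pi_S1 = 2/15*pi_S0 + 1/15*pi_S1 + 2/15*pi_S2 + 1/3*pi_S3 + 1/15*pi_S4
  pi_S2 = 7/15*pi_S0 + 1/15*pi_S1 + 8/15*pi_S2 + 1/15*pi_S3 + 2/15*pi_S4
  pi_S3 = 2/15*pi_S0 + 3/5*pi_S1 + 1/15*pi_S2 + 1/3*pi_S3 + 1/3*pi_S4
  pi_S4 = 1/15*pi_S0 + 1/15*pi_S1 + 2/15*pi_S2 + 1/5*pi_S3 + 1/3*pi_S4
with normalization: pi_S0 + pi_S1 + pi_S2 + pi_S3 + pi_S4 = 1.

Using the first 4 balance equations plus normalization, the linear system A*pi = b is:
  [-4/5, 1/5, 2/15, 1/15, 2/15] . pi = 0
  [2/15, -14/15, 2/15, 1/3, 1/15] . pi = 0
  [7/15, 1/15, -7/15, 1/15, 2/15] . pi = 0
  [2/15, 3/5, 1/15, -2/3, 1/3] . pi = 0
  [1, 1, 1, 1, 1] . pi = 1

Solving yields:
  pi_S0 = 3344/24867
  pi_S1 = 4183/24867
  pi_S2 = 6130/24867
  pi_S3 = 263/921
  pi_S4 = 4109/24867

Verification (pi * P):
  3344/24867*1/5 + 4183/24867*1/5 + 6130/24867*2/15 + 263/921*1/15 + 4109/24867*2/15 = 3344/24867 = pi_S0  (ok)
  3344/24867*2/15 + 4183/24867*1/15 + 6130/24867*2/15 + 263/921*1/3 + 4109/24867*1/15 = 4183/24867 = pi_S1  (ok)
  3344/24867*7/15 + 4183/24867*1/15 + 6130/24867*8/15 + 263/921*1/15 + 4109/24867*2/15 = 6130/24867 = pi_S2  (ok)
  3344/24867*2/15 + 4183/24867*3/5 + 6130/24867*1/15 + 263/921*1/3 + 4109/24867*1/3 = 263/921 = pi_S3  (ok)
  3344/24867*1/15 + 4183/24867*1/15 + 6130/24867*2/15 + 263/921*1/5 + 4109/24867*1/3 = 4109/24867 = pi_S4  (ok)

Answer: 3344/24867 4183/24867 6130/24867 263/921 4109/24867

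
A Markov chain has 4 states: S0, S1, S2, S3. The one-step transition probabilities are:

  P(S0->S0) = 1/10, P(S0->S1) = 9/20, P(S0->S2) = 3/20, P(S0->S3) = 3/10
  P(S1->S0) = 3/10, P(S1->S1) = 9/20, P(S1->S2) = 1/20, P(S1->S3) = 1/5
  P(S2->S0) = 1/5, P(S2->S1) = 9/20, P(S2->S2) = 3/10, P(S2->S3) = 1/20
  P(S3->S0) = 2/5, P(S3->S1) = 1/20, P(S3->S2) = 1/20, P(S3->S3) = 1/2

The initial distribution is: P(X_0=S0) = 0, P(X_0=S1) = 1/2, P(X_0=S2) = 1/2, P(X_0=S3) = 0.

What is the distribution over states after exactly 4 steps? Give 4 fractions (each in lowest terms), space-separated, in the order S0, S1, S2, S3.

Answer: 21183/80000 13559/40000 32743/320000 94053/320000

Derivation:
Propagating the distribution step by step (d_{t+1} = d_t * P):
d_0 = (S0=0, S1=1/2, S2=1/2, S3=0)
  d_1[S0] = 0*1/10 + 1/2*3/10 + 1/2*1/5 + 0*2/5 = 1/4
  d_1[S1] = 0*9/20 + 1/2*9/20 + 1/2*9/20 + 0*1/20 = 9/20
  d_1[S2] = 0*3/20 + 1/2*1/20 + 1/2*3/10 + 0*1/20 = 7/40
  d_1[S3] = 0*3/10 + 1/2*1/5 + 1/2*1/20 + 0*1/2 = 1/8
d_1 = (S0=1/4, S1=9/20, S2=7/40, S3=1/8)
  d_2[S0] = 1/4*1/10 + 9/20*3/10 + 7/40*1/5 + 1/8*2/5 = 49/200
  d_2[S1] = 1/4*9/20 + 9/20*9/20 + 7/40*9/20 + 1/8*1/20 = 2/5
  d_2[S2] = 1/4*3/20 + 9/20*1/20 + 7/40*3/10 + 1/8*1/20 = 19/160
  d_2[S3] = 1/4*3/10 + 9/20*1/5 + 7/40*1/20 + 1/8*1/2 = 189/800
d_2 = (S0=49/200, S1=2/5, S2=19/160, S3=189/800)
  d_3[S0] = 49/200*1/10 + 2/5*3/10 + 19/160*1/5 + 189/800*2/5 = 1051/4000
  d_3[S1] = 49/200*9/20 + 2/5*9/20 + 19/160*9/20 + 189/800*1/20 = 711/2000
  d_3[S2] = 49/200*3/20 + 2/5*1/20 + 19/160*3/10 + 189/800*1/20 = 1667/16000
  d_3[S3] = 49/200*3/10 + 2/5*1/5 + 19/160*1/20 + 189/800*1/2 = 4441/16000
d_3 = (S0=1051/4000, S1=711/2000, S2=1667/16000, S3=4441/16000)
  d_4[S0] = 1051/4000*1/10 + 711/2000*3/10 + 1667/16000*1/5 + 4441/16000*2/5 = 21183/80000
  d_4[S1] = 1051/4000*9/20 + 711/2000*9/20 + 1667/16000*9/20 + 4441/16000*1/20 = 13559/40000
  d_4[S2] = 1051/4000*3/20 + 711/2000*1/20 + 1667/16000*3/10 + 4441/16000*1/20 = 32743/320000
  d_4[S3] = 1051/4000*3/10 + 711/2000*1/5 + 1667/16000*1/20 + 4441/16000*1/2 = 94053/320000
d_4 = (S0=21183/80000, S1=13559/40000, S2=32743/320000, S3=94053/320000)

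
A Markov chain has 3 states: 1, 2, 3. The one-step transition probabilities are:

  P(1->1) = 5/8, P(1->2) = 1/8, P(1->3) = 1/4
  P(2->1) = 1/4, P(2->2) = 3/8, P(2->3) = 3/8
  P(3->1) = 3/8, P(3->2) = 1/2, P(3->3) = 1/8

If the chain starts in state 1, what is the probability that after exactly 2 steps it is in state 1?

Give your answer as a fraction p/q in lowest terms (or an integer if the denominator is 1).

Answer: 33/64

Derivation:
Computing P^2 by repeated multiplication:
P^1 =
  1: [5/8, 1/8, 1/4]
  2: [1/4, 3/8, 3/8]
  3: [3/8, 1/2, 1/8]
P^2 =
  1: [33/64, 1/4, 15/64]
  2: [25/64, 23/64, 1/4]
  3: [13/32, 19/64, 19/64]

(P^2)[1 -> 1] = 33/64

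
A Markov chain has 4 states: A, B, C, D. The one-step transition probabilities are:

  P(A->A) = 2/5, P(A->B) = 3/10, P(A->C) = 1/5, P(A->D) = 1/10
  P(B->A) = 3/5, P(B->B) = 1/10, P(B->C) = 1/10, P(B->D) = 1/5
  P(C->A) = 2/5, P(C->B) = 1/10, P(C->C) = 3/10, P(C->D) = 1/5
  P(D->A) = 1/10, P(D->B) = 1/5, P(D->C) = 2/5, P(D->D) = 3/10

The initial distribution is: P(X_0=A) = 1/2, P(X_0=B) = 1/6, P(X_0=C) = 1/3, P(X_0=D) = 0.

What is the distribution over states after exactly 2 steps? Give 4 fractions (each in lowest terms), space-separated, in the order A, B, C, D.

Propagating the distribution step by step (d_{t+1} = d_t * P):
d_0 = (A=1/2, B=1/6, C=1/3, D=0)
  d_1[A] = 1/2*2/5 + 1/6*3/5 + 1/3*2/5 + 0*1/10 = 13/30
  d_1[B] = 1/2*3/10 + 1/6*1/10 + 1/3*1/10 + 0*1/5 = 1/5
  d_1[C] = 1/2*1/5 + 1/6*1/10 + 1/3*3/10 + 0*2/5 = 13/60
  d_1[D] = 1/2*1/10 + 1/6*1/5 + 1/3*1/5 + 0*3/10 = 3/20
d_1 = (A=13/30, B=1/5, C=13/60, D=3/20)
  d_2[A] = 13/30*2/5 + 1/5*3/5 + 13/60*2/5 + 3/20*1/10 = 79/200
  d_2[B] = 13/30*3/10 + 1/5*1/10 + 13/60*1/10 + 3/20*1/5 = 121/600
  d_2[C] = 13/30*1/5 + 1/5*1/10 + 13/60*3/10 + 3/20*2/5 = 139/600
  d_2[D] = 13/30*1/10 + 1/5*1/5 + 13/60*1/5 + 3/20*3/10 = 103/600
d_2 = (A=79/200, B=121/600, C=139/600, D=103/600)

Answer: 79/200 121/600 139/600 103/600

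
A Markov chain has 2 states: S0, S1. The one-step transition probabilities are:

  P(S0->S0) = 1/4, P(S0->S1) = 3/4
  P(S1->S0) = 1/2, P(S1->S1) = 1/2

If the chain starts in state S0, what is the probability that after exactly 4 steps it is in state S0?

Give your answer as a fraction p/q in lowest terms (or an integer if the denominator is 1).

Computing P^4 by repeated multiplication:
P^1 =
  S0: [1/4, 3/4]
  S1: [1/2, 1/2]
P^2 =
  S0: [7/16, 9/16]
  S1: [3/8, 5/8]
P^3 =
  S0: [25/64, 39/64]
  S1: [13/32, 19/32]
P^4 =
  S0: [103/256, 153/256]
  S1: [51/128, 77/128]

(P^4)[S0 -> S0] = 103/256

Answer: 103/256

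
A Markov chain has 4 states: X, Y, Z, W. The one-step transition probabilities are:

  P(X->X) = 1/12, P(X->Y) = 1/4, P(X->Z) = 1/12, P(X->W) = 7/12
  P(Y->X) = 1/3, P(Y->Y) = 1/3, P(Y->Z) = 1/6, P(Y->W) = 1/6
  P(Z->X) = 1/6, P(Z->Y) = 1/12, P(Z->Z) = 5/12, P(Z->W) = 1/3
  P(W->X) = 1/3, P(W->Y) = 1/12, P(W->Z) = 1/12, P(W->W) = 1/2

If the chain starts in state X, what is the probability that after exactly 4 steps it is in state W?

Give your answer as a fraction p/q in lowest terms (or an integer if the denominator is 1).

Answer: 9095/20736

Derivation:
Computing P^4 by repeated multiplication:
P^1 =
  X: [1/12, 1/4, 1/12, 7/12]
  Y: [1/3, 1/3, 1/6, 1/6]
  Z: [1/6, 1/12, 5/12, 1/3]
  W: [1/3, 1/12, 1/12, 1/2]
P^2 =
  X: [43/144, 23/144, 19/144, 59/144]
  Y: [2/9, 2/9, 1/6, 7/18]
  Z: [2/9, 19/144, 11/48, 5/12]
  W: [17/72, 23/144, 17/144, 35/72]
P^3 =
  X: [409/1728, 299/1728, 9/64, 259/576]
  Y: [1/4, 19/108, 17/108, 5/12]
  Z: [23/96, 265/1728, 295/1728, 377/864]
  W: [55/216, 281/1728, 235/1728, 193/432]
P^4 =
  X: [1733/6912, 3443/20736, 2999/20736, 9095/20736]
  Y: [317/1296, 73/432, 65/432, 565/1296]
  Z: [635/2592, 1117/6912, 3173/20736, 761/1728]
  W: [2561/10368, 3451/20736, 983/6912, 4607/10368]

(P^4)[X -> W] = 9095/20736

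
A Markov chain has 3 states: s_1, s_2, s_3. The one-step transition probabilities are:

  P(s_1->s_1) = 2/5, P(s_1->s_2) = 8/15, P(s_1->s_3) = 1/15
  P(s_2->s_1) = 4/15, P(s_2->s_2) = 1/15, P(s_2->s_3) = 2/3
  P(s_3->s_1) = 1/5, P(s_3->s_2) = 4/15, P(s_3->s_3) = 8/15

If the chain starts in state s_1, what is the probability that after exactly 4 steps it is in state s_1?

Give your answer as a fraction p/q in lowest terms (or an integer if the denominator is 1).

Answer: 13973/50625

Derivation:
Computing P^4 by repeated multiplication:
P^1 =
  s_1: [2/5, 8/15, 1/15]
  s_2: [4/15, 1/15, 2/3]
  s_3: [1/5, 4/15, 8/15]
P^2 =
  s_1: [71/225, 4/15, 94/225]
  s_2: [58/225, 73/225, 94/225]
  s_3: [58/225, 4/15, 107/225]
P^3 =
  s_1: [316/1125, 1004/3375, 1423/3375]
  s_2: [922/3375, 913/3375, 308/675]
  s_3: [101/375, 952/3375, 1514/3375]
P^4 =
  s_1: [13973/50625, 952/3375, 22372/50625]
  s_2: [13804/50625, 14449/50625, 22372/50625]
  s_3: [13804/50625, 952/3375, 22541/50625]

(P^4)[s_1 -> s_1] = 13973/50625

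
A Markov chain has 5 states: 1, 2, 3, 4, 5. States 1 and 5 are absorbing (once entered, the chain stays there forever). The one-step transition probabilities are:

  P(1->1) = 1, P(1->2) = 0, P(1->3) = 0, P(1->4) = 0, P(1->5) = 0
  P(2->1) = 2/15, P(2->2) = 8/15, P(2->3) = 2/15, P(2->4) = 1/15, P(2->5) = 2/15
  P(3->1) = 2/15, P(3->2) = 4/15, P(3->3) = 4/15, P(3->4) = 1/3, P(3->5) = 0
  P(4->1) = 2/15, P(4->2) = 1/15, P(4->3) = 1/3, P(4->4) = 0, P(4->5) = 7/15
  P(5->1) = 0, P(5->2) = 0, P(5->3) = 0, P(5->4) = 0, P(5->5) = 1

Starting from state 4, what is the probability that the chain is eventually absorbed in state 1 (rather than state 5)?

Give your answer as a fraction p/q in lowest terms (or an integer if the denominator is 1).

Let a_i = P(absorbed in 1 | start in state i).
Boundary conditions: a_1 = 1, a_5 = 0.
For each transient state i, a_i = sum_j P(i->j) * a_j:
  a_2 = 2/15*a_1 + 8/15*a_2 + 2/15*a_3 + 1/15*a_4 + 2/15*a_5
  a_3 = 2/15*a_1 + 4/15*a_2 + 4/15*a_3 + 1/3*a_4 + 0*a_5
  a_4 = 2/15*a_1 + 1/15*a_2 + 1/3*a_3 + 0*a_4 + 7/15*a_5

Substituting a_1 = 1 and a_5 = 0, rearrange to (I - Q) a = r where r[i] = P(i -> 1):
  [7/15, -2/15, -1/15] . (a_2, a_3, a_4) = 2/15
  [-4/15, 11/15, -1/3] . (a_2, a_3, a_4) = 2/15
  [-1/15, -1/3, 1] . (a_2, a_3, a_4) = 2/15

Solving yields:
  a_2 = 56/117
  a_3 = 32/63
  a_4 = 274/819

Starting state is 4, so the absorption probability is a_4 = 274/819.

Answer: 274/819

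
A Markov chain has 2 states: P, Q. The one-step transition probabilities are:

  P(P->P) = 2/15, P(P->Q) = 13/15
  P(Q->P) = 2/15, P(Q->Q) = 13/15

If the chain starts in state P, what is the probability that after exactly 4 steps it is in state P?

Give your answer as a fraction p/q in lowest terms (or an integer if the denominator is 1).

Computing P^4 by repeated multiplication:
P^1 =
  P: [2/15, 13/15]
  Q: [2/15, 13/15]
P^2 =
  P: [2/15, 13/15]
  Q: [2/15, 13/15]
P^3 =
  P: [2/15, 13/15]
  Q: [2/15, 13/15]
P^4 =
  P: [2/15, 13/15]
  Q: [2/15, 13/15]

(P^4)[P -> P] = 2/15

Answer: 2/15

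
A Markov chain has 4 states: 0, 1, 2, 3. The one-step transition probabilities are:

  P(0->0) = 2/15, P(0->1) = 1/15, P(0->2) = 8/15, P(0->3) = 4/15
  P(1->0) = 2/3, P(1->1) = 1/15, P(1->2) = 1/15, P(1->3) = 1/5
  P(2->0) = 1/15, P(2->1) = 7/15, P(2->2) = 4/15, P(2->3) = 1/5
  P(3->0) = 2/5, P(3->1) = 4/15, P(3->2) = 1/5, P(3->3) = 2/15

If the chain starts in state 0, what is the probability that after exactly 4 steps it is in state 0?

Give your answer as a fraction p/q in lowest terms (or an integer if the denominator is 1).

Answer: 4802/16875

Derivation:
Computing P^4 by repeated multiplication:
P^1 =
  0: [2/15, 1/15, 8/15, 4/15]
  1: [2/3, 1/15, 1/15, 1/5]
  2: [1/15, 7/15, 4/15, 1/5]
  3: [2/5, 4/15, 1/5, 2/15]
P^2 =
  0: [46/225, 1/3, 61/225, 43/225]
  1: [49/225, 2/15, 94/225, 52/225]
  2: [94/225, 16/75, 8/45, 43/225]
  3: [67/225, 13/75, 14/45, 49/225]
P^3 =
  0: [43/125, 16/75, 272/1125, 226/1125]
  1: [268/1125, 7/25, 106/375, 224/1125]
  2: [322/1125, 22/125, 121/375, 242/1125]
  3: [296/1125, 88/375, 334/1125, 77/375]
P^4 =
  0: [4802/16875, 229/1125, 5102/16875, 3536/16875]
  1: [5348/16875, 247/1125, 4403/16875, 3419/16875]
  2: [4439/16875, 1343/5625, 4952/16875, 691/3375]
  3: [4952/16875, 1274/5625, 4661/16875, 688/3375]

(P^4)[0 -> 0] = 4802/16875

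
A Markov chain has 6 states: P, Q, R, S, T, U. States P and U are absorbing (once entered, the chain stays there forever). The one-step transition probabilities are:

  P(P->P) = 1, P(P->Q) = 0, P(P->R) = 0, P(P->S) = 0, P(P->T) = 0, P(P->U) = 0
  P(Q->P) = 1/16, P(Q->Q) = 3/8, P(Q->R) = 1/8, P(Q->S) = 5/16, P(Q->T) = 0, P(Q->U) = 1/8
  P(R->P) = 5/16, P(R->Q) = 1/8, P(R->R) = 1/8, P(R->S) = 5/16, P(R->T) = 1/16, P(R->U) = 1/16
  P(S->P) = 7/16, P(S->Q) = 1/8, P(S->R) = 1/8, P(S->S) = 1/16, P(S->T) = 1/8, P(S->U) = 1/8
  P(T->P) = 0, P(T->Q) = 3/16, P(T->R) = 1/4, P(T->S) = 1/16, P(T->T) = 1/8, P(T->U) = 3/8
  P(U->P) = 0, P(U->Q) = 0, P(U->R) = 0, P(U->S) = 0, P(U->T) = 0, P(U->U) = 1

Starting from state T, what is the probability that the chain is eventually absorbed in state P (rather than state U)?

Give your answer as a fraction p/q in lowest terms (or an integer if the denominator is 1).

Let a_i = P(absorbed in P | start in state i).
Boundary conditions: a_P = 1, a_U = 0.
For each transient state i, a_i = sum_j P(i->j) * a_j:
  a_Q = 1/16*a_P + 3/8*a_Q + 1/8*a_R + 5/16*a_S + 0*a_T + 1/8*a_U
  a_R = 5/16*a_P + 1/8*a_Q + 1/8*a_R + 5/16*a_S + 1/16*a_T + 1/16*a_U
  a_S = 7/16*a_P + 1/8*a_Q + 1/8*a_R + 1/16*a_S + 1/8*a_T + 1/8*a_U
  a_T = 0*a_P + 3/16*a_Q + 1/4*a_R + 1/16*a_S + 1/8*a_T + 3/8*a_U

Substituting a_P = 1 and a_U = 0, rearrange to (I - Q) a = r where r[i] = P(i -> P):
  [5/8, -1/8, -5/16, 0] . (a_Q, a_R, a_S, a_T) = 1/16
  [-1/8, 7/8, -5/16, -1/16] . (a_Q, a_R, a_S, a_T) = 5/16
  [-1/8, -1/8, 15/16, -1/8] . (a_Q, a_R, a_S, a_T) = 7/16
  [-3/16, -1/4, -1/16, 7/8] . (a_Q, a_R, a_S, a_T) = 0

Solving yields:
  a_Q = 3341/5676
  a_R = 8119/11352
  a_S = 3923/5676
  a_T = 49/129

Starting state is T, so the absorption probability is a_T = 49/129.

Answer: 49/129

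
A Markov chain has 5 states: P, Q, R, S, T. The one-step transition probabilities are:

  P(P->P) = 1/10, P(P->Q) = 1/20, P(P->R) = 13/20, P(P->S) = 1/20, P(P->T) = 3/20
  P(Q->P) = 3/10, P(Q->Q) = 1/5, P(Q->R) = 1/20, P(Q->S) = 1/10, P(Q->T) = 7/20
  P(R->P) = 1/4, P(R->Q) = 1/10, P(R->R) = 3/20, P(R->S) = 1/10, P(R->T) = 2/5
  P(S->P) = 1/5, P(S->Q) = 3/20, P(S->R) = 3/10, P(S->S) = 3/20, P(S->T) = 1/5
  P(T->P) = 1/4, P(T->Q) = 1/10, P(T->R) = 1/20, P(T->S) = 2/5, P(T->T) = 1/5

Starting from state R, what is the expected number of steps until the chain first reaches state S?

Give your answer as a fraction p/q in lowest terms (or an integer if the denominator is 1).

Let h_i = expected steps to first reach S from state i.
Boundary: h_S = 0.
First-step equations for the other states:
  h_P = 1 + 1/10*h_P + 1/20*h_Q + 13/20*h_R + 1/20*h_S + 3/20*h_T
  h_Q = 1 + 3/10*h_P + 1/5*h_Q + 1/20*h_R + 1/10*h_S + 7/20*h_T
  h_R = 1 + 1/4*h_P + 1/10*h_Q + 3/20*h_R + 1/10*h_S + 2/5*h_T
  h_T = 1 + 1/4*h_P + 1/10*h_Q + 1/20*h_R + 2/5*h_S + 1/5*h_T

Substituting h_S = 0 and rearranging gives the linear system (I - Q) h = 1:
  [9/10, -1/20, -13/20, -3/20] . (h_P, h_Q, h_R, h_T) = 1
  [-3/10, 4/5, -1/20, -7/20] . (h_P, h_Q, h_R, h_T) = 1
  [-1/4, -1/10, 17/20, -2/5] . (h_P, h_Q, h_R, h_T) = 1
  [-1/4, -1/10, -1/20, 4/5] . (h_P, h_Q, h_R, h_T) = 1

Solving yields:
  h_P = 36420/5771
  h_Q = 33840/5771
  h_R = 33200/5771
  h_T = 24900/5771

Starting state is R, so the expected hitting time is h_R = 33200/5771.

Answer: 33200/5771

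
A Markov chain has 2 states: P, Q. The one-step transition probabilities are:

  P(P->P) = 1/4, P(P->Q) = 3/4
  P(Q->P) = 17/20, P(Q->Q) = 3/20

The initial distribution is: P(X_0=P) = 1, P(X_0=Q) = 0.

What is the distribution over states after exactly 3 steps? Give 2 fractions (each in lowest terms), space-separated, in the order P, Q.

Propagating the distribution step by step (d_{t+1} = d_t * P):
d_0 = (P=1, Q=0)
  d_1[P] = 1*1/4 + 0*17/20 = 1/4
  d_1[Q] = 1*3/4 + 0*3/20 = 3/4
d_1 = (P=1/4, Q=3/4)
  d_2[P] = 1/4*1/4 + 3/4*17/20 = 7/10
  d_2[Q] = 1/4*3/4 + 3/4*3/20 = 3/10
d_2 = (P=7/10, Q=3/10)
  d_3[P] = 7/10*1/4 + 3/10*17/20 = 43/100
  d_3[Q] = 7/10*3/4 + 3/10*3/20 = 57/100
d_3 = (P=43/100, Q=57/100)

Answer: 43/100 57/100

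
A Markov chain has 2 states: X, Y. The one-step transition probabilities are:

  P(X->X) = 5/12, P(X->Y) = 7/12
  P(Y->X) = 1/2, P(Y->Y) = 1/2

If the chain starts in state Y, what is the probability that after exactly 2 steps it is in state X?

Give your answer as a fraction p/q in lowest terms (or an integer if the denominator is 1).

Answer: 11/24

Derivation:
Computing P^2 by repeated multiplication:
P^1 =
  X: [5/12, 7/12]
  Y: [1/2, 1/2]
P^2 =
  X: [67/144, 77/144]
  Y: [11/24, 13/24]

(P^2)[Y -> X] = 11/24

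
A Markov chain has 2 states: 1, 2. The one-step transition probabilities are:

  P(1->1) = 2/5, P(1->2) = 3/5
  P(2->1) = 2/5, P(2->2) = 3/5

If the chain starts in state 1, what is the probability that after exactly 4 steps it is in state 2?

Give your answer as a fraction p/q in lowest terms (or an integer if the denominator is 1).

Computing P^4 by repeated multiplication:
P^1 =
  1: [2/5, 3/5]
  2: [2/5, 3/5]
P^2 =
  1: [2/5, 3/5]
  2: [2/5, 3/5]
P^3 =
  1: [2/5, 3/5]
  2: [2/5, 3/5]
P^4 =
  1: [2/5, 3/5]
  2: [2/5, 3/5]

(P^4)[1 -> 2] = 3/5

Answer: 3/5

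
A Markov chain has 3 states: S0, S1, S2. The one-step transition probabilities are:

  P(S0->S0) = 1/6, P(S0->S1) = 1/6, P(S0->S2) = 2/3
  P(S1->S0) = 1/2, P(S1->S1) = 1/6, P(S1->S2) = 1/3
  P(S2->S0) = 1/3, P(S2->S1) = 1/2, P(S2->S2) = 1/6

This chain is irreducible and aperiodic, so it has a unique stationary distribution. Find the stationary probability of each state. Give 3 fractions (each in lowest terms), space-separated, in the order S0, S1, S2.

The stationary distribution satisfies pi = pi * P, i.e.:
  pi_S0 = 1/6*pi_S0 + 1/2*pi_S1 + 1/3*pi_S2
  pi_S1 = 1/6*pi_S0 + 1/6*pi_S1 + 1/2*pi_S2
  pi_S2 = 2/3*pi_S0 + 1/3*pi_S1 + 1/6*pi_S2
with normalization: pi_S0 + pi_S1 + pi_S2 = 1.

Using the first 2 balance equations plus normalization, the linear system A*pi = b is:
  [-5/6, 1/2, 1/3] . pi = 0
  [1/6, -5/6, 1/2] . pi = 0
  [1, 1, 1] . pi = 1

Solving yields:
  pi_S0 = 19/58
  pi_S1 = 17/58
  pi_S2 = 11/29

Verification (pi * P):
  19/58*1/6 + 17/58*1/2 + 11/29*1/3 = 19/58 = pi_S0  (ok)
  19/58*1/6 + 17/58*1/6 + 11/29*1/2 = 17/58 = pi_S1  (ok)
  19/58*2/3 + 17/58*1/3 + 11/29*1/6 = 11/29 = pi_S2  (ok)

Answer: 19/58 17/58 11/29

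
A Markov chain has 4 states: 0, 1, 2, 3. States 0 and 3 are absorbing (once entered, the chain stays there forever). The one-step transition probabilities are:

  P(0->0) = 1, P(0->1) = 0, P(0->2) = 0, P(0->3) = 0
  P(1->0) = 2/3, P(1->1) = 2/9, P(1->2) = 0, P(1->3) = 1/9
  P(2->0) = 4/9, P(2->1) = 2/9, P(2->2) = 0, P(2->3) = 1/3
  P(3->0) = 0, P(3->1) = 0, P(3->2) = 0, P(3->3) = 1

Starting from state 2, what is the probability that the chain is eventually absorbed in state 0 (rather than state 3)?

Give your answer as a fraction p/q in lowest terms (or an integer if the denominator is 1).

Let a_i = P(absorbed in 0 | start in state i).
Boundary conditions: a_0 = 1, a_3 = 0.
For each transient state i, a_i = sum_j P(i->j) * a_j:
  a_1 = 2/3*a_0 + 2/9*a_1 + 0*a_2 + 1/9*a_3
  a_2 = 4/9*a_0 + 2/9*a_1 + 0*a_2 + 1/3*a_3

Substituting a_0 = 1 and a_3 = 0, rearrange to (I - Q) a = r where r[i] = P(i -> 0):
  [7/9, 0] . (a_1, a_2) = 2/3
  [-2/9, 1] . (a_1, a_2) = 4/9

Solving yields:
  a_1 = 6/7
  a_2 = 40/63

Starting state is 2, so the absorption probability is a_2 = 40/63.

Answer: 40/63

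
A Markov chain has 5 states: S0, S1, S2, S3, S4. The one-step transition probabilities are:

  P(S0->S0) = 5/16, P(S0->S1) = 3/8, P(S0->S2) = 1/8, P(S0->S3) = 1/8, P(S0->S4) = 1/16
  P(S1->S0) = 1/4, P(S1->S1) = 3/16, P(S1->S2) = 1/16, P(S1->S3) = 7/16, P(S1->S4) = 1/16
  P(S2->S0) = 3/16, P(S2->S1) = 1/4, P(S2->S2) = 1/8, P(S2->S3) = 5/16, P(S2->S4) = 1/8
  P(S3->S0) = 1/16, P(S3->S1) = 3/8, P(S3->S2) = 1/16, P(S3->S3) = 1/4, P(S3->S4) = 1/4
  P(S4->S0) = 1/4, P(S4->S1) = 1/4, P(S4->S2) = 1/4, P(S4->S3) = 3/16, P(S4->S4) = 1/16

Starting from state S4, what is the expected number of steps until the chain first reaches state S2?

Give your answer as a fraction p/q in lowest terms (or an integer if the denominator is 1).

Let h_i = expected steps to first reach S2 from state i.
Boundary: h_S2 = 0.
First-step equations for the other states:
  h_S0 = 1 + 5/16*h_S0 + 3/8*h_S1 + 1/8*h_S2 + 1/8*h_S3 + 1/16*h_S4
  h_S1 = 1 + 1/4*h_S0 + 3/16*h_S1 + 1/16*h_S2 + 7/16*h_S3 + 1/16*h_S4
  h_S3 = 1 + 1/16*h_S0 + 3/8*h_S1 + 1/16*h_S2 + 1/4*h_S3 + 1/4*h_S4
  h_S4 = 1 + 1/4*h_S0 + 1/4*h_S1 + 1/4*h_S2 + 3/16*h_S3 + 1/16*h_S4

Substituting h_S2 = 0 and rearranging gives the linear system (I - Q) h = 1:
  [11/16, -3/8, -1/8, -1/16] . (h_S0, h_S1, h_S3, h_S4) = 1
  [-1/4, 13/16, -7/16, -1/16] . (h_S0, h_S1, h_S3, h_S4) = 1
  [-1/16, -3/8, 3/4, -1/4] . (h_S0, h_S1, h_S3, h_S4) = 1
  [-1/4, -1/4, -3/16, 15/16] . (h_S0, h_S1, h_S3, h_S4) = 1

Solving yields:
  h_S0 = 67664/7015
  h_S1 = 14400/1403
  h_S3 = 70608/7015
  h_S4 = 58848/7015

Starting state is S4, so the expected hitting time is h_S4 = 58848/7015.

Answer: 58848/7015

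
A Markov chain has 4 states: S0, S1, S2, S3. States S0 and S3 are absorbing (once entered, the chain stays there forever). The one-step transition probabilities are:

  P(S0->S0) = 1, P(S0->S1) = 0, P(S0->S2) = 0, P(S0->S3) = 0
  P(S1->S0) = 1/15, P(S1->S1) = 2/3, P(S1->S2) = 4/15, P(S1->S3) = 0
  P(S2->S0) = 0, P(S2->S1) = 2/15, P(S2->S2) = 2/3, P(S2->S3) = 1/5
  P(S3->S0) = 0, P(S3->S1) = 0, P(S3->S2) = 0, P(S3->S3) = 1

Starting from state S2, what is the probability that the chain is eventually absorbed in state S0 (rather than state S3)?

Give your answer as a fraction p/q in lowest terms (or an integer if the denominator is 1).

Answer: 2/17

Derivation:
Let a_i = P(absorbed in S0 | start in state i).
Boundary conditions: a_S0 = 1, a_S3 = 0.
For each transient state i, a_i = sum_j P(i->j) * a_j:
  a_S1 = 1/15*a_S0 + 2/3*a_S1 + 4/15*a_S2 + 0*a_S3
  a_S2 = 0*a_S0 + 2/15*a_S1 + 2/3*a_S2 + 1/5*a_S3

Substituting a_S0 = 1 and a_S3 = 0, rearrange to (I - Q) a = r where r[i] = P(i -> S0):
  [1/3, -4/15] . (a_S1, a_S2) = 1/15
  [-2/15, 1/3] . (a_S1, a_S2) = 0

Solving yields:
  a_S1 = 5/17
  a_S2 = 2/17

Starting state is S2, so the absorption probability is a_S2 = 2/17.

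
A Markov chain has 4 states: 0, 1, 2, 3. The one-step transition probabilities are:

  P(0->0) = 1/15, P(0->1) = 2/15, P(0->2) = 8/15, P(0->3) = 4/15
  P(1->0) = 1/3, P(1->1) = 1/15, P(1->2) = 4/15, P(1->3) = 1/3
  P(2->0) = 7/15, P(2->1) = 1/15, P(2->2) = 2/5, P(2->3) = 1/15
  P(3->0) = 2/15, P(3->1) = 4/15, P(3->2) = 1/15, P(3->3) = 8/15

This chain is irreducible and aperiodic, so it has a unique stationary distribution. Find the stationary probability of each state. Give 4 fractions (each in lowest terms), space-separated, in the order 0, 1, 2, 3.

Answer: 71/283 40/283 90/283 82/283

Derivation:
The stationary distribution satisfies pi = pi * P, i.e.:
  pi_0 = 1/15*pi_0 + 1/3*pi_1 + 7/15*pi_2 + 2/15*pi_3
  pi_1 = 2/15*pi_0 + 1/15*pi_1 + 1/15*pi_2 + 4/15*pi_3
  pi_2 = 8/15*pi_0 + 4/15*pi_1 + 2/5*pi_2 + 1/15*pi_3
  pi_3 = 4/15*pi_0 + 1/3*pi_1 + 1/15*pi_2 + 8/15*pi_3
with normalization: pi_0 + pi_1 + pi_2 + pi_3 = 1.

Using the first 3 balance equations plus normalization, the linear system A*pi = b is:
  [-14/15, 1/3, 7/15, 2/15] . pi = 0
  [2/15, -14/15, 1/15, 4/15] . pi = 0
  [8/15, 4/15, -3/5, 1/15] . pi = 0
  [1, 1, 1, 1] . pi = 1

Solving yields:
  pi_0 = 71/283
  pi_1 = 40/283
  pi_2 = 90/283
  pi_3 = 82/283

Verification (pi * P):
  71/283*1/15 + 40/283*1/3 + 90/283*7/15 + 82/283*2/15 = 71/283 = pi_0  (ok)
  71/283*2/15 + 40/283*1/15 + 90/283*1/15 + 82/283*4/15 = 40/283 = pi_1  (ok)
  71/283*8/15 + 40/283*4/15 + 90/283*2/5 + 82/283*1/15 = 90/283 = pi_2  (ok)
  71/283*4/15 + 40/283*1/3 + 90/283*1/15 + 82/283*8/15 = 82/283 = pi_3  (ok)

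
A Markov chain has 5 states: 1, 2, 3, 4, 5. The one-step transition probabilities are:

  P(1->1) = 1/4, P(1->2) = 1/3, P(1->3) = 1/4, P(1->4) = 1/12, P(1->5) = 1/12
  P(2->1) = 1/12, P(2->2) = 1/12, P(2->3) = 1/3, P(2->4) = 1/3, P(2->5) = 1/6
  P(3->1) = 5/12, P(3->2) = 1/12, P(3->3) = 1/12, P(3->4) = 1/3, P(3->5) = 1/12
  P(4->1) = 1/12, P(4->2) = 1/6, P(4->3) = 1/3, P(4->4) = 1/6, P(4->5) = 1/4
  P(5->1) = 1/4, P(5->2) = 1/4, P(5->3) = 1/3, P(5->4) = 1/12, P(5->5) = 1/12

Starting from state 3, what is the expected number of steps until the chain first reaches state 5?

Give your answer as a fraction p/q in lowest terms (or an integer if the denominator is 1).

Answer: 9456/1285

Derivation:
Let h_i = expected steps to first reach 5 from state i.
Boundary: h_5 = 0.
First-step equations for the other states:
  h_1 = 1 + 1/4*h_1 + 1/3*h_2 + 1/4*h_3 + 1/12*h_4 + 1/12*h_5
  h_2 = 1 + 1/12*h_1 + 1/12*h_2 + 1/3*h_3 + 1/3*h_4 + 1/6*h_5
  h_3 = 1 + 5/12*h_1 + 1/12*h_2 + 1/12*h_3 + 1/3*h_4 + 1/12*h_5
  h_4 = 1 + 1/12*h_1 + 1/6*h_2 + 1/3*h_3 + 1/6*h_4 + 1/4*h_5

Substituting h_5 = 0 and rearranging gives the linear system (I - Q) h = 1:
  [3/4, -1/3, -1/4, -1/12] . (h_1, h_2, h_3, h_4) = 1
  [-1/12, 11/12, -1/3, -1/3] . (h_1, h_2, h_3, h_4) = 1
  [-5/12, -1/12, 11/12, -1/3] . (h_1, h_2, h_3, h_4) = 1
  [-1/12, -1/6, -1/3, 5/6] . (h_1, h_2, h_3, h_4) = 1

Solving yields:
  h_1 = 9588/1285
  h_2 = 8624/1285
  h_3 = 9456/1285
  h_4 = 8008/1285

Starting state is 3, so the expected hitting time is h_3 = 9456/1285.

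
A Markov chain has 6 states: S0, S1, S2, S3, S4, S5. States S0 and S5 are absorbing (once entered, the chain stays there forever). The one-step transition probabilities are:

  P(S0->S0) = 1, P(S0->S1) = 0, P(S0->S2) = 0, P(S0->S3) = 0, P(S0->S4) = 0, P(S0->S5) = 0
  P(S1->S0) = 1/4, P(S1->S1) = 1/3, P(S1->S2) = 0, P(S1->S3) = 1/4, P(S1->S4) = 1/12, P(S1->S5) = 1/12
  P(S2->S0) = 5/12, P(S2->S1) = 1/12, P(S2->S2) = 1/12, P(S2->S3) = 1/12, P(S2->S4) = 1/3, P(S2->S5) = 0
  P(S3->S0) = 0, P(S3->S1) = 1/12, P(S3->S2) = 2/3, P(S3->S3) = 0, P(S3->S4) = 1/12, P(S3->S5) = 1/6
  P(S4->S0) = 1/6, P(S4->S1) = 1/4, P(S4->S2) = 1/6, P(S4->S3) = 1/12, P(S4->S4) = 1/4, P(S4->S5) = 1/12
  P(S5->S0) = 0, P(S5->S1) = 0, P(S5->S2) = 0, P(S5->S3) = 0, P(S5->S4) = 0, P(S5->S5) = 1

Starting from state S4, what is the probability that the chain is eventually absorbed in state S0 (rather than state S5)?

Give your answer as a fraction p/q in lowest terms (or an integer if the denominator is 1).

Answer: 1577/2167

Derivation:
Let a_i = P(absorbed in S0 | start in state i).
Boundary conditions: a_S0 = 1, a_S5 = 0.
For each transient state i, a_i = sum_j P(i->j) * a_j:
  a_S1 = 1/4*a_S0 + 1/3*a_S1 + 0*a_S2 + 1/4*a_S3 + 1/12*a_S4 + 1/12*a_S5
  a_S2 = 5/12*a_S0 + 1/12*a_S1 + 1/12*a_S2 + 1/12*a_S3 + 1/3*a_S4 + 0*a_S5
  a_S3 = 0*a_S0 + 1/12*a_S1 + 2/3*a_S2 + 0*a_S3 + 1/12*a_S4 + 1/6*a_S5
  a_S4 = 1/6*a_S0 + 1/4*a_S1 + 1/6*a_S2 + 1/12*a_S3 + 1/4*a_S4 + 1/12*a_S5

Substituting a_S0 = 1 and a_S5 = 0, rearrange to (I - Q) a = r where r[i] = P(i -> S0):
  [2/3, 0, -1/4, -1/12] . (a_S1, a_S2, a_S3, a_S4) = 1/4
  [-1/12, 11/12, -1/12, -1/3] . (a_S1, a_S2, a_S3, a_S4) = 5/12
  [-1/12, -2/3, 1, -1/12] . (a_S1, a_S2, a_S3, a_S4) = 0
  [-1/4, -1/6, -1/12, 3/4] . (a_S1, a_S2, a_S3, a_S4) = 1/6

Solving yields:
  a_S1 = 1567/2167
  a_S2 = 1836/2167
  a_S3 = 1486/2167
  a_S4 = 1577/2167

Starting state is S4, so the absorption probability is a_S4 = 1577/2167.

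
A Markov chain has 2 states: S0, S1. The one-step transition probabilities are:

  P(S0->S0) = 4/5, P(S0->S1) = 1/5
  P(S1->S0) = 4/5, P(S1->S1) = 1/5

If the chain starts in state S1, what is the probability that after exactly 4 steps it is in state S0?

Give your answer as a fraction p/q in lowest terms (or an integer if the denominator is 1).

Computing P^4 by repeated multiplication:
P^1 =
  S0: [4/5, 1/5]
  S1: [4/5, 1/5]
P^2 =
  S0: [4/5, 1/5]
  S1: [4/5, 1/5]
P^3 =
  S0: [4/5, 1/5]
  S1: [4/5, 1/5]
P^4 =
  S0: [4/5, 1/5]
  S1: [4/5, 1/5]

(P^4)[S1 -> S0] = 4/5

Answer: 4/5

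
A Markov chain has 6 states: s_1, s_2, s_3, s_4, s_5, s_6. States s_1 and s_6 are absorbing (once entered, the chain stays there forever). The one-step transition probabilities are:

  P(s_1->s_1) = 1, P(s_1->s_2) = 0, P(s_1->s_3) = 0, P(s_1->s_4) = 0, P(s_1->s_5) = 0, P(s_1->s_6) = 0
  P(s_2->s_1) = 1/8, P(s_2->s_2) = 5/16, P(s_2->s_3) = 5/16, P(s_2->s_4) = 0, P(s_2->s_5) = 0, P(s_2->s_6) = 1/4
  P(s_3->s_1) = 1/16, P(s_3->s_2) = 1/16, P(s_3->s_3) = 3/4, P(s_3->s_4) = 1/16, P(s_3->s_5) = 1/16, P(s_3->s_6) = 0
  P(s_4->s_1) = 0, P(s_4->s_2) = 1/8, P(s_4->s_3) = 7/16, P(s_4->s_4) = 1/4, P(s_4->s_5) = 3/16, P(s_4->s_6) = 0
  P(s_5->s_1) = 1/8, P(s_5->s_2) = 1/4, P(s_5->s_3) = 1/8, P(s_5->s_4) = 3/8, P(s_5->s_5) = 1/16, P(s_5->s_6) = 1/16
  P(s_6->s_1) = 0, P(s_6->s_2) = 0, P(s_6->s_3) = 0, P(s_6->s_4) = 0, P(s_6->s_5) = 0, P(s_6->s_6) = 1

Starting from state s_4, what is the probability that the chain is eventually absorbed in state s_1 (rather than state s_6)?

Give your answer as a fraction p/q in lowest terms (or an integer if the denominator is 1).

Let a_i = P(absorbed in s_1 | start in state i).
Boundary conditions: a_s_1 = 1, a_s_6 = 0.
For each transient state i, a_i = sum_j P(i->j) * a_j:
  a_s_2 = 1/8*a_s_1 + 5/16*a_s_2 + 5/16*a_s_3 + 0*a_s_4 + 0*a_s_5 + 1/4*a_s_6
  a_s_3 = 1/16*a_s_1 + 1/16*a_s_2 + 3/4*a_s_3 + 1/16*a_s_4 + 1/16*a_s_5 + 0*a_s_6
  a_s_4 = 0*a_s_1 + 1/8*a_s_2 + 7/16*a_s_3 + 1/4*a_s_4 + 3/16*a_s_5 + 0*a_s_6
  a_s_5 = 1/8*a_s_1 + 1/4*a_s_2 + 1/8*a_s_3 + 3/8*a_s_4 + 1/16*a_s_5 + 1/16*a_s_6

Substituting a_s_1 = 1 and a_s_6 = 0, rearrange to (I - Q) a = r where r[i] = P(i -> s_1):
  [11/16, -5/16, 0, 0] . (a_s_2, a_s_3, a_s_4, a_s_5) = 1/8
  [-1/16, 1/4, -1/16, -1/16] . (a_s_2, a_s_3, a_s_4, a_s_5) = 1/16
  [-1/8, -7/16, 3/4, -3/16] . (a_s_2, a_s_3, a_s_4, a_s_5) = 0
  [-1/4, -1/8, -3/8, 15/16] . (a_s_2, a_s_3, a_s_4, a_s_5) = 1/8

Solving yields:
  a_s_2 = 634/1287
  a_s_3 = 80/117
  a_s_4 = 815/1287
  a_s_5 = 784/1287

Starting state is s_4, so the absorption probability is a_s_4 = 815/1287.

Answer: 815/1287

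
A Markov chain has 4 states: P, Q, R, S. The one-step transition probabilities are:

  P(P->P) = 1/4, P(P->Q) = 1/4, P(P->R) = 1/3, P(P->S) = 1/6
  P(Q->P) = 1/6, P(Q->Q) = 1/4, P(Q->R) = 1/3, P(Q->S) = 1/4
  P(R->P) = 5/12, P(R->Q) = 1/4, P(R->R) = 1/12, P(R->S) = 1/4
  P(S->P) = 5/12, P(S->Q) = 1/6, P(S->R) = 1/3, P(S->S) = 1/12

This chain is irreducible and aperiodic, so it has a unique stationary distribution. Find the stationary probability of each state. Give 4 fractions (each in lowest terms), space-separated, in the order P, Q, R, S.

The stationary distribution satisfies pi = pi * P, i.e.:
  pi_P = 1/4*pi_P + 1/6*pi_Q + 5/12*pi_R + 5/12*pi_S
  pi_Q = 1/4*pi_P + 1/4*pi_Q + 1/4*pi_R + 1/6*pi_S
  pi_R = 1/3*pi_P + 1/3*pi_Q + 1/12*pi_R + 1/3*pi_S
  pi_S = 1/6*pi_P + 1/4*pi_Q + 1/4*pi_R + 1/12*pi_S
with normalization: pi_P + pi_Q + pi_R + pi_S = 1.

Using the first 3 balance equations plus normalization, the linear system A*pi = b is:
  [-3/4, 1/6, 5/12, 5/12] . pi = 0
  [1/4, -3/4, 1/4, 1/6] . pi = 0
  [1/3, 1/3, -11/12, 1/3] . pi = 0
  [1, 1, 1, 1] . pi = 1

Solving yields:
  pi_P = 241/785
  pi_Q = 551/2355
  pi_R = 4/15
  pi_S = 151/785

Verification (pi * P):
  241/785*1/4 + 551/2355*1/6 + 4/15*5/12 + 151/785*5/12 = 241/785 = pi_P  (ok)
  241/785*1/4 + 551/2355*1/4 + 4/15*1/4 + 151/785*1/6 = 551/2355 = pi_Q  (ok)
  241/785*1/3 + 551/2355*1/3 + 4/15*1/12 + 151/785*1/3 = 4/15 = pi_R  (ok)
  241/785*1/6 + 551/2355*1/4 + 4/15*1/4 + 151/785*1/12 = 151/785 = pi_S  (ok)

Answer: 241/785 551/2355 4/15 151/785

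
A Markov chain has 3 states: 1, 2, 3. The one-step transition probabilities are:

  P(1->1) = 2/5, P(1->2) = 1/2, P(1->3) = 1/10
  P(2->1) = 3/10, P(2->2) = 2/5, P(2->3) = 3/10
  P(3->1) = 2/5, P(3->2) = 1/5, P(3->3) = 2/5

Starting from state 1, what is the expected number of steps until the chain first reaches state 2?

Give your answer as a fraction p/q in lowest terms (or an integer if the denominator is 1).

Let h_i = expected steps to first reach 2 from state i.
Boundary: h_2 = 0.
First-step equations for the other states:
  h_1 = 1 + 2/5*h_1 + 1/2*h_2 + 1/10*h_3
  h_3 = 1 + 2/5*h_1 + 1/5*h_2 + 2/5*h_3

Substituting h_2 = 0 and rearranging gives the linear system (I - Q) h = 1:
  [3/5, -1/10] . (h_1, h_3) = 1
  [-2/5, 3/5] . (h_1, h_3) = 1

Solving yields:
  h_1 = 35/16
  h_3 = 25/8

Starting state is 1, so the expected hitting time is h_1 = 35/16.

Answer: 35/16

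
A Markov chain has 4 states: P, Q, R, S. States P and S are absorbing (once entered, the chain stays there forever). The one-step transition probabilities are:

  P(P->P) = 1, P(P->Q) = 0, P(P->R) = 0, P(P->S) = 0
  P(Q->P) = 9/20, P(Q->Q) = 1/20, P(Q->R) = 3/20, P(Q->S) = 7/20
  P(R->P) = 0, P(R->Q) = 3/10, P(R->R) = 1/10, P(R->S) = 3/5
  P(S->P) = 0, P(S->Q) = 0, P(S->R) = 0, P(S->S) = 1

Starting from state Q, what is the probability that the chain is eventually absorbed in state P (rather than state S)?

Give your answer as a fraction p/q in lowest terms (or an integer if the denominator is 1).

Answer: 1/2

Derivation:
Let a_i = P(absorbed in P | start in state i).
Boundary conditions: a_P = 1, a_S = 0.
For each transient state i, a_i = sum_j P(i->j) * a_j:
  a_Q = 9/20*a_P + 1/20*a_Q + 3/20*a_R + 7/20*a_S
  a_R = 0*a_P + 3/10*a_Q + 1/10*a_R + 3/5*a_S

Substituting a_P = 1 and a_S = 0, rearrange to (I - Q) a = r where r[i] = P(i -> P):
  [19/20, -3/20] . (a_Q, a_R) = 9/20
  [-3/10, 9/10] . (a_Q, a_R) = 0

Solving yields:
  a_Q = 1/2
  a_R = 1/6

Starting state is Q, so the absorption probability is a_Q = 1/2.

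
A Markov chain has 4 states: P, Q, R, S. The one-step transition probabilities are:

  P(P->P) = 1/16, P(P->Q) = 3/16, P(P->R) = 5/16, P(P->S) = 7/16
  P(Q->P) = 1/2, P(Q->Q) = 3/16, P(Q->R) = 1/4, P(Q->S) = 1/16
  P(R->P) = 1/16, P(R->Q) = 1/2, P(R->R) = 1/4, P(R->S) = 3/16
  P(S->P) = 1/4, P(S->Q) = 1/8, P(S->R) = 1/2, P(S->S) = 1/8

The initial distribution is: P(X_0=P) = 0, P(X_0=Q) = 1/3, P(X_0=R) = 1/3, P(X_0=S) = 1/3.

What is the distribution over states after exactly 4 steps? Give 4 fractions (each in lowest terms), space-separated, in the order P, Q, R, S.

Answer: 14093/65536 53957/196608 10211/32768 19553/98304

Derivation:
Propagating the distribution step by step (d_{t+1} = d_t * P):
d_0 = (P=0, Q=1/3, R=1/3, S=1/3)
  d_1[P] = 0*1/16 + 1/3*1/2 + 1/3*1/16 + 1/3*1/4 = 13/48
  d_1[Q] = 0*3/16 + 1/3*3/16 + 1/3*1/2 + 1/3*1/8 = 13/48
  d_1[R] = 0*5/16 + 1/3*1/4 + 1/3*1/4 + 1/3*1/2 = 1/3
  d_1[S] = 0*7/16 + 1/3*1/16 + 1/3*3/16 + 1/3*1/8 = 1/8
d_1 = (P=13/48, Q=13/48, R=1/3, S=1/8)
  d_2[P] = 13/48*1/16 + 13/48*1/2 + 1/3*1/16 + 1/8*1/4 = 157/768
  d_2[Q] = 13/48*3/16 + 13/48*3/16 + 1/3*1/2 + 1/8*1/8 = 109/384
  d_2[R] = 13/48*5/16 + 13/48*1/4 + 1/3*1/4 + 1/8*1/2 = 229/768
  d_2[S] = 13/48*7/16 + 13/48*1/16 + 1/3*3/16 + 1/8*1/8 = 41/192
d_2 = (P=157/768, Q=109/384, R=229/768, S=41/192)
  d_3[P] = 157/768*1/16 + 109/384*1/2 + 229/768*1/16 + 41/192*1/4 = 1393/6144
  d_3[Q] = 157/768*3/16 + 109/384*3/16 + 229/768*1/2 + 41/192*1/8 = 1095/4096
  d_3[R] = 157/768*5/16 + 109/384*1/4 + 229/768*1/4 + 41/192*1/2 = 1295/4096
  d_3[S] = 157/768*7/16 + 109/384*1/16 + 229/768*3/16 + 41/192*1/8 = 583/3072
d_3 = (P=1393/6144, Q=1095/4096, R=1295/4096, S=583/3072)
  d_4[P] = 1393/6144*1/16 + 1095/4096*1/2 + 1295/4096*1/16 + 583/3072*1/4 = 14093/65536
  d_4[Q] = 1393/6144*3/16 + 1095/4096*3/16 + 1295/4096*1/2 + 583/3072*1/8 = 53957/196608
  d_4[R] = 1393/6144*5/16 + 1095/4096*1/4 + 1295/4096*1/4 + 583/3072*1/2 = 10211/32768
  d_4[S] = 1393/6144*7/16 + 1095/4096*1/16 + 1295/4096*3/16 + 583/3072*1/8 = 19553/98304
d_4 = (P=14093/65536, Q=53957/196608, R=10211/32768, S=19553/98304)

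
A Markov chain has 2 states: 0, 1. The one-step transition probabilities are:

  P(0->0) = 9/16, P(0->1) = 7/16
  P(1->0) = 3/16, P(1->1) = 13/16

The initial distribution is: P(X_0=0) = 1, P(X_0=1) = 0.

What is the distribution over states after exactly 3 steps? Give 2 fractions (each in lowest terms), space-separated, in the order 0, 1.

Answer: 345/1024 679/1024

Derivation:
Propagating the distribution step by step (d_{t+1} = d_t * P):
d_0 = (0=1, 1=0)
  d_1[0] = 1*9/16 + 0*3/16 = 9/16
  d_1[1] = 1*7/16 + 0*13/16 = 7/16
d_1 = (0=9/16, 1=7/16)
  d_2[0] = 9/16*9/16 + 7/16*3/16 = 51/128
  d_2[1] = 9/16*7/16 + 7/16*13/16 = 77/128
d_2 = (0=51/128, 1=77/128)
  d_3[0] = 51/128*9/16 + 77/128*3/16 = 345/1024
  d_3[1] = 51/128*7/16 + 77/128*13/16 = 679/1024
d_3 = (0=345/1024, 1=679/1024)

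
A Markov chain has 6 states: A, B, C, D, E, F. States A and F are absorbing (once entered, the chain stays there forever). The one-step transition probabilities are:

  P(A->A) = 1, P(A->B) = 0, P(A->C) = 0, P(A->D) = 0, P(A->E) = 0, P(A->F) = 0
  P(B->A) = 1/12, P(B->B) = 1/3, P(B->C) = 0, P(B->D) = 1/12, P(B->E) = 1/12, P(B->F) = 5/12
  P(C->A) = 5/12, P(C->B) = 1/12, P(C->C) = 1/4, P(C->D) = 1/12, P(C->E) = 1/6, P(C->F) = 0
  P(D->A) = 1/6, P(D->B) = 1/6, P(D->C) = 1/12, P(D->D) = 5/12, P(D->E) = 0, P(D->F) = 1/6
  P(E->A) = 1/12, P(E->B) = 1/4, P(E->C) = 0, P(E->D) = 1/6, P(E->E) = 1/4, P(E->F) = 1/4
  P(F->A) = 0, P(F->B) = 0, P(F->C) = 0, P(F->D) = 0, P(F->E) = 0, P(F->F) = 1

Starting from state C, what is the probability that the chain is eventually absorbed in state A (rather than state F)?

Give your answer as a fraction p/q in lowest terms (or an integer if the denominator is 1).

Let a_i = P(absorbed in A | start in state i).
Boundary conditions: a_A = 1, a_F = 0.
For each transient state i, a_i = sum_j P(i->j) * a_j:
  a_B = 1/12*a_A + 1/3*a_B + 0*a_C + 1/12*a_D + 1/12*a_E + 5/12*a_F
  a_C = 5/12*a_A + 1/12*a_B + 1/4*a_C + 1/12*a_D + 1/6*a_E + 0*a_F
  a_D = 1/6*a_A + 1/6*a_B + 1/12*a_C + 5/12*a_D + 0*a_E + 1/6*a_F
  a_E = 1/12*a_A + 1/4*a_B + 0*a_C + 1/6*a_D + 1/4*a_E + 1/4*a_F

Substituting a_A = 1 and a_F = 0, rearrange to (I - Q) a = r where r[i] = P(i -> A):
  [2/3, 0, -1/12, -1/12] . (a_B, a_C, a_D, a_E) = 1/12
  [-1/12, 3/4, -1/12, -1/6] . (a_B, a_C, a_D, a_E) = 5/12
  [-1/6, -1/12, 7/12, 0] . (a_B, a_C, a_D, a_E) = 1/6
  [-1/4, 0, -1/6, 3/4] . (a_B, a_C, a_D, a_E) = 1/12

Solving yields:
  a_B = 871/4031
  a_C = 2789/4031
  a_D = 1799/4031
  a_E = 1138/4031

Starting state is C, so the absorption probability is a_C = 2789/4031.

Answer: 2789/4031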